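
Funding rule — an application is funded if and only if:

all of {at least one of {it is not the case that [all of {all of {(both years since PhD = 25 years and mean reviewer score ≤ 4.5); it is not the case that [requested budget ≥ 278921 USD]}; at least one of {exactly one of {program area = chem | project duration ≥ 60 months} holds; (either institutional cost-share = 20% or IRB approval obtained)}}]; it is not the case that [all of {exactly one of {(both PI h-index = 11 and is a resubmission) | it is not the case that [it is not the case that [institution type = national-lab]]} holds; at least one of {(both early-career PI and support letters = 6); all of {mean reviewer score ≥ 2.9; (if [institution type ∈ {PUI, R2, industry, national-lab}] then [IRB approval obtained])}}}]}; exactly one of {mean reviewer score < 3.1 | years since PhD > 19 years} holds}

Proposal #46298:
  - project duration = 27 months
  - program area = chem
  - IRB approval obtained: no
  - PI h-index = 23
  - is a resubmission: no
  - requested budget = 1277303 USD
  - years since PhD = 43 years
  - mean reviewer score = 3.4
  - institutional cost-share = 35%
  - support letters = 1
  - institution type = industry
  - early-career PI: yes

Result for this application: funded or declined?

Funded

Atomic conditions:
  years since PhD = 25 years: 43 == 25 is false
  mean reviewer score ≤ 4.5: 3.4 ≤ 4.5 is true
  requested budget ≥ 278921 USD: 1277303 ≥ 278921 is true
  program area = chem: chem == chem is true
  project duration ≥ 60 months: 27 ≥ 60 is false
  institutional cost-share = 20%: 35 == 20 is false
  IRB approval obtained: no → false
  PI h-index = 11: 23 == 11 is false
  is a resubmission: no → false
  institution type = national-lab: industry == national-lab is false
  early-career PI: yes → true
  support letters = 6: 1 == 6 is false
  mean reviewer score ≥ 2.9: 3.4 ≥ 2.9 is true
  institution type ∈ {PUI, R2, industry, national-lab}: industry is in the set → true
  mean reviewer score < 3.1: 3.4 < 3.1 is false
  years since PhD > 19 years: 43 > 19 is true
Combine:
[1.1.1.1.1] false AND true = false
[1.1.1.1.2] NOT true = false
[1.1.1.1] false AND false = false
[1.1.1.2.1] exactly-one(true, false) = true
[1.1.1.2.2] false OR false = false
[1.1.1.2] true OR false = true
[1.1.1] false AND true = false
[1.1] NOT false = true
[1.2.1.1.1] false AND false = false
[1.2.1.1.2.1] NOT false = true
[1.2.1.1.2] NOT true = false
[1.2.1.1] exactly-one(false, false) = false
[1.2.1.2.1] true AND false = false
[1.2.1.2.2.2] true → false = false
[1.2.1.2.2] true AND false = false
[1.2.1.2] false OR false = false
[1.2.1] false AND false = false
[1.2] NOT false = true
[1] true OR true = true
[2] exactly-one(false, true) = true
[root] true AND true = true
Overall: true → funded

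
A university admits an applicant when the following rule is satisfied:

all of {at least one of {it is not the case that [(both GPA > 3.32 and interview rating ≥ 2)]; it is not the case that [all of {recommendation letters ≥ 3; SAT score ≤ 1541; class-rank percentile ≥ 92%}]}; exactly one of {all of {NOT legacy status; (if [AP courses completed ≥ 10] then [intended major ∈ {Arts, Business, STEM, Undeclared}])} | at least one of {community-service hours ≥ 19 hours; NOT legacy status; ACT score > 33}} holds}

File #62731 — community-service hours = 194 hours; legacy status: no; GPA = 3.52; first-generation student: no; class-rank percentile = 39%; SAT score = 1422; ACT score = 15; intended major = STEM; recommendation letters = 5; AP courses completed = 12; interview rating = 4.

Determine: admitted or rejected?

Rejected

Atomic conditions:
  GPA > 3.32: 3.52 > 3.32 is true
  interview rating ≥ 2: 4 ≥ 2 is true
  recommendation letters ≥ 3: 5 ≥ 3 is true
  SAT score ≤ 1541: 1422 ≤ 1541 is true
  class-rank percentile ≥ 92%: 39 ≥ 92 is false
  NOT legacy status: no → true
  AP courses completed ≥ 10: 12 ≥ 10 is true
  intended major ∈ {Arts, Business, STEM, Undeclared}: STEM is in the set → true
  community-service hours ≥ 19 hours: 194 ≥ 19 is true
  ACT score > 33: 15 > 33 is false
Combine:
[1.1.1] true AND true = true
[1.1] NOT true = false
[1.2.1] true AND true AND false = false
[1.2] NOT false = true
[1] false OR true = true
[2.1.2] true → true = true
[2.1] true AND true = true
[2.2] true OR true OR false = true
[2] exactly-one(true, true) = false
[root] true AND false = false
Overall: false → rejected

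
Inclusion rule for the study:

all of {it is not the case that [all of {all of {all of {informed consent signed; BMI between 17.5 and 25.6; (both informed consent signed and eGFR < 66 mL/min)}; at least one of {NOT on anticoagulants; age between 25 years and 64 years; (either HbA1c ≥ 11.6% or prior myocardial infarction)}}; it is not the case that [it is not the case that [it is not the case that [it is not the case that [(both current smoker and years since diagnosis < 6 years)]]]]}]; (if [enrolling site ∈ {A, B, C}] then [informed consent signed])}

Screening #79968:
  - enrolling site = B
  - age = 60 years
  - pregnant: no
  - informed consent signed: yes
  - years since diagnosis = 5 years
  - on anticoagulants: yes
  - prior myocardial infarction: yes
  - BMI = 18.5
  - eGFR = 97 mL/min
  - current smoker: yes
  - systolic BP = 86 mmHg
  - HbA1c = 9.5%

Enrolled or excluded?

Enrolled

Atomic conditions:
  informed consent signed: yes → true
  BMI between 17.5 and 25.6: 18.5 in [17.5, 25.6] is true
  eGFR < 66 mL/min: 97 < 66 is false
  NOT on anticoagulants: yes → false
  age between 25 years and 64 years: 60 in [25, 64] is true
  HbA1c ≥ 11.6%: 9.5 ≥ 11.6 is false
  prior myocardial infarction: yes → true
  current smoker: yes → true
  years since diagnosis < 6 years: 5 < 6 is true
  enrolling site ∈ {A, B, C}: B is in the set → true
Combine:
[1.1.1.1.3] true AND false = false
[1.1.1.1] true AND true AND false = false
[1.1.1.2.3] false OR true = true
[1.1.1.2] false OR true OR true = true
[1.1.1] false AND true = false
[1.1.2.1.1.1.1] true AND true = true
[1.1.2.1.1.1] NOT true = false
[1.1.2.1.1] NOT false = true
[1.1.2.1] NOT true = false
[1.1.2] NOT false = true
[1.1] false AND true = false
[1] NOT false = true
[2] true → true = true
[root] true AND true = true
Overall: true → enrolled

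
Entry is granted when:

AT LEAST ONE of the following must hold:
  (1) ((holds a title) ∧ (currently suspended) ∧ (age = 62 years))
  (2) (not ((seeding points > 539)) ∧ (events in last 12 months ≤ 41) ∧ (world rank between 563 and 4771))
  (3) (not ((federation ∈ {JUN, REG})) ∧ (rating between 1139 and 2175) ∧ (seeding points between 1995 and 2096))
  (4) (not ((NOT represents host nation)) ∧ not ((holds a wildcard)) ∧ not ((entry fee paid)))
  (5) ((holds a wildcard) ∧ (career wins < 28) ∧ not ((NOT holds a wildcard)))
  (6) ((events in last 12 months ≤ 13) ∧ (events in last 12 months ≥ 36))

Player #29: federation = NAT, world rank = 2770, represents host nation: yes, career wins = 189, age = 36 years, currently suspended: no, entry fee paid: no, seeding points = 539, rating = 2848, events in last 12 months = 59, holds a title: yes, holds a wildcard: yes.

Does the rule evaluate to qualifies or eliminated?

Eliminated

Atomic conditions:
  holds a title: yes → true
  currently suspended: no → false
  age = 62 years: 36 == 62 is false
  seeding points > 539: 539 > 539 is false
  events in last 12 months ≤ 41: 59 ≤ 41 is false
  world rank between 563 and 4771: 2770 in [563, 4771] is true
  federation ∈ {JUN, REG}: NAT is not in the set → false
  rating between 1139 and 2175: 2848 in [1139, 2175] is false
  seeding points between 1995 and 2096: 539 in [1995, 2096] is false
  NOT represents host nation: yes → false
  holds a wildcard: yes → true
  entry fee paid: no → false
  career wins < 28: 189 < 28 is false
  NOT holds a wildcard: yes → false
  events in last 12 months ≤ 13: 59 ≤ 13 is false
  events in last 12 months ≥ 36: 59 ≥ 36 is true
Combine:
[1] true AND false AND false = false
[2.1] NOT false = true
[2] true AND false AND true = false
[3.1] NOT false = true
[3] true AND false AND false = false
[4.1] NOT false = true
[4.2] NOT true = false
[4.3] NOT false = true
[4] true AND false AND true = false
[5.3] NOT false = true
[5] true AND false AND true = false
[6] false AND true = false
[root] false OR false OR false OR false OR false OR false = false
Overall: false → eliminated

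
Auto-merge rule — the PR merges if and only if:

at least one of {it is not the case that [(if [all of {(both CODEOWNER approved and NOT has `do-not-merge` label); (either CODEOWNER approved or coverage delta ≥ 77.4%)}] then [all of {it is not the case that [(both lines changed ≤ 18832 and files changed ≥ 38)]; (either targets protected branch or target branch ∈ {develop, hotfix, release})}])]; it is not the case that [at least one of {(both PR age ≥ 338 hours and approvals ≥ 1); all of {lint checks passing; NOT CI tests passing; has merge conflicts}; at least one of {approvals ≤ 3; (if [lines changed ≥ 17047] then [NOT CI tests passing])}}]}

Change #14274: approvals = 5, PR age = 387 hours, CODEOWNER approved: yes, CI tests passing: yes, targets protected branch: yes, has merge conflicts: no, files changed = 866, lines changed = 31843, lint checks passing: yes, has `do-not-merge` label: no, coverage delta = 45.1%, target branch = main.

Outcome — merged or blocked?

Atomic conditions:
  CODEOWNER approved: yes → true
  NOT has `do-not-merge` label: no → true
  coverage delta ≥ 77.4%: 45.1 ≥ 77.4 is false
  lines changed ≤ 18832: 31843 ≤ 18832 is false
  files changed ≥ 38: 866 ≥ 38 is true
  targets protected branch: yes → true
  target branch ∈ {develop, hotfix, release}: main is not in the set → false
  PR age ≥ 338 hours: 387 ≥ 338 is true
  approvals ≥ 1: 5 ≥ 1 is true
  lint checks passing: yes → true
  NOT CI tests passing: yes → false
  has merge conflicts: no → false
  approvals ≤ 3: 5 ≤ 3 is false
  lines changed ≥ 17047: 31843 ≥ 17047 is true
Combine:
[1.1.1.1] true AND true = true
[1.1.1.2] true OR false = true
[1.1.1] true AND true = true
[1.1.2.1.1] false AND true = false
[1.1.2.1] NOT false = true
[1.1.2.2] true OR false = true
[1.1.2] true AND true = true
[1.1] true → true = true
[1] NOT true = false
[2.1.1] true AND true = true
[2.1.2] true AND false AND false = false
[2.1.3.2] true → false = false
[2.1.3] false OR false = false
[2.1] true OR false OR false = true
[2] NOT true = false
[root] false OR false = false
Overall: false → blocked

Blocked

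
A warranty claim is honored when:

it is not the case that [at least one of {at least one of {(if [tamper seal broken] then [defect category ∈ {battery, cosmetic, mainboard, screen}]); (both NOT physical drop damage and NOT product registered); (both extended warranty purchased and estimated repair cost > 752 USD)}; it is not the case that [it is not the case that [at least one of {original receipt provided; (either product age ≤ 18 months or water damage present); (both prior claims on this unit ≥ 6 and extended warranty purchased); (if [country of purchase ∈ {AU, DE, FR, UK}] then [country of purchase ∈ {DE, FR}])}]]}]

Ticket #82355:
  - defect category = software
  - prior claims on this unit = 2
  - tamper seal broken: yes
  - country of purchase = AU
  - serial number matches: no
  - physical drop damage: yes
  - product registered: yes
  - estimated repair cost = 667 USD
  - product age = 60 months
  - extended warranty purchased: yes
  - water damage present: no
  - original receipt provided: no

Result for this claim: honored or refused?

Honored

Atomic conditions:
  tamper seal broken: yes → true
  defect category ∈ {battery, cosmetic, mainboard, screen}: software is not in the set → false
  NOT physical drop damage: yes → false
  NOT product registered: yes → false
  extended warranty purchased: yes → true
  estimated repair cost > 752 USD: 667 > 752 is false
  original receipt provided: no → false
  product age ≤ 18 months: 60 ≤ 18 is false
  water damage present: no → false
  prior claims on this unit ≥ 6: 2 ≥ 6 is false
  country of purchase ∈ {AU, DE, FR, UK}: AU is in the set → true
  country of purchase ∈ {DE, FR}: AU is not in the set → false
Combine:
[1.1.1] true → false = false
[1.1.2] false AND false = false
[1.1.3] true AND false = false
[1.1] false OR false OR false = false
[1.2.1.1.2] false OR false = false
[1.2.1.1.3] false AND true = false
[1.2.1.1.4] true → false = false
[1.2.1.1] false OR false OR false OR false = false
[1.2.1] NOT false = true
[1.2] NOT true = false
[1] false OR false = false
[root] NOT false = true
Overall: true → honored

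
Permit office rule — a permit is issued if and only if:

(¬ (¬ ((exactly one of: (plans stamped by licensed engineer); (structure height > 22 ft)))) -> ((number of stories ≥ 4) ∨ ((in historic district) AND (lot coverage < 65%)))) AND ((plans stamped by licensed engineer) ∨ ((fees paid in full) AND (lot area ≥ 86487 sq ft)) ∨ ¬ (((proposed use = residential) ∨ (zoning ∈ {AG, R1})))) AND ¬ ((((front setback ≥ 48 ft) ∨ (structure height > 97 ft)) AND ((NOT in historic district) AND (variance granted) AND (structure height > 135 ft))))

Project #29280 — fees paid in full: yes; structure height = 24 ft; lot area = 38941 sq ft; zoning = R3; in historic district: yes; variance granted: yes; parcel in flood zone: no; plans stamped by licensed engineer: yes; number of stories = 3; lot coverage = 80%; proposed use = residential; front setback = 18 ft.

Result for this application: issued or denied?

Atomic conditions:
  plans stamped by licensed engineer: yes → true
  structure height > 22 ft: 24 > 22 is true
  number of stories ≥ 4: 3 ≥ 4 is false
  in historic district: yes → true
  lot coverage < 65%: 80 < 65 is false
  fees paid in full: yes → true
  lot area ≥ 86487 sq ft: 38941 ≥ 86487 is false
  proposed use = residential: residential == residential is true
  zoning ∈ {AG, R1}: R3 is not in the set → false
  front setback ≥ 48 ft: 18 ≥ 48 is false
  structure height > 97 ft: 24 > 97 is false
  NOT in historic district: yes → false
  variance granted: yes → true
  structure height > 135 ft: 24 > 135 is false
Combine:
[1.1.1.1] exactly-one(true, true) = false
[1.1.1] NOT false = true
[1.1] NOT true = false
[1.2.2] true AND false = false
[1.2] false OR false = false
[1] false → false (antecedent false ⇒ implication holds) = true
[2.2] true AND false = false
[2.3.1] true OR false = true
[2.3] NOT true = false
[2] true OR false OR false = true
[3.1.1] false OR false = false
[3.1.2] false AND true AND false = false
[3.1] false AND false = false
[3] NOT false = true
[root] true AND true AND true = true
Overall: true → issued

Issued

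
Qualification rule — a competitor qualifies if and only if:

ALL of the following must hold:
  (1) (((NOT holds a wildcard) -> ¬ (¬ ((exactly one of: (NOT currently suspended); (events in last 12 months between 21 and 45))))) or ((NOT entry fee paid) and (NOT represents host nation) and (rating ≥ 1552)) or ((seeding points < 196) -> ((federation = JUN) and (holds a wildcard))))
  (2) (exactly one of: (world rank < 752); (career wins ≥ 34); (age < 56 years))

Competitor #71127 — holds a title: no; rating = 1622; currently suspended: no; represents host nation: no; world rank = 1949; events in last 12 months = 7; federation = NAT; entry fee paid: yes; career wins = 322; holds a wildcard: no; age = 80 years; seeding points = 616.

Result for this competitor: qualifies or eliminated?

Atomic conditions:
  NOT holds a wildcard: no → true
  NOT currently suspended: no → true
  events in last 12 months between 21 and 45: 7 in [21, 45] is false
  NOT entry fee paid: yes → false
  NOT represents host nation: no → true
  rating ≥ 1552: 1622 ≥ 1552 is true
  seeding points < 196: 616 < 196 is false
  federation = JUN: NAT == JUN is false
  holds a wildcard: no → false
  world rank < 752: 1949 < 752 is false
  career wins ≥ 34: 322 ≥ 34 is true
  age < 56 years: 80 < 56 is false
Combine:
[1.1.2.1.1] exactly-one(true, false) = true
[1.1.2.1] NOT true = false
[1.1.2] NOT false = true
[1.1] true → true = true
[1.2] false AND true AND true = false
[1.3.2] false AND false = false
[1.3] false → false (antecedent false ⇒ implication holds) = true
[1] true OR false OR true = true
[2] exactly-one(false, true, false) = true
[root] true AND true = true
Overall: true → qualifies

Qualifies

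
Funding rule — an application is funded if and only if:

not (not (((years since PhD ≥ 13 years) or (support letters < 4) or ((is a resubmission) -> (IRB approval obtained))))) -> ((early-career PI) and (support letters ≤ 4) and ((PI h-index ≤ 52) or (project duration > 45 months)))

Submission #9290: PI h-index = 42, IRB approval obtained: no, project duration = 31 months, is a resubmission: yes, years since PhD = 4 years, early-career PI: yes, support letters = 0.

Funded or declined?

Funded

Atomic conditions:
  years since PhD ≥ 13 years: 4 ≥ 13 is false
  support letters < 4: 0 < 4 is true
  is a resubmission: yes → true
  IRB approval obtained: no → false
  early-career PI: yes → true
  support letters ≤ 4: 0 ≤ 4 is true
  PI h-index ≤ 52: 42 ≤ 52 is true
  project duration > 45 months: 31 > 45 is false
Combine:
[1.1.1.3] true → false = false
[1.1.1] false OR true OR false = true
[1.1] NOT true = false
[1] NOT false = true
[2.3] true OR false = true
[2] true AND true AND true = true
[root] true → true = true
Overall: true → funded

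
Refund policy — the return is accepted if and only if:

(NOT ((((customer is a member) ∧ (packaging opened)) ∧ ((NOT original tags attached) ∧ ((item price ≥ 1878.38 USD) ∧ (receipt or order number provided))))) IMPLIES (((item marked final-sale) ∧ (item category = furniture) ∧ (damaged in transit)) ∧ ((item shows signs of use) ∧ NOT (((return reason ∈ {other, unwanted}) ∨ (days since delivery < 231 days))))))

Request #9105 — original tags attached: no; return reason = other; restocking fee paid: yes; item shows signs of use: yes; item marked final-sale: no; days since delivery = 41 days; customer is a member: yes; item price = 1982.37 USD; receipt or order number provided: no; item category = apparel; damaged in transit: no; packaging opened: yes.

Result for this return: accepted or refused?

Refused

Atomic conditions:
  customer is a member: yes → true
  packaging opened: yes → true
  NOT original tags attached: no → true
  item price ≥ 1878.38 USD: 1982.37 ≥ 1878.38 is true
  receipt or order number provided: no → false
  item marked final-sale: no → false
  item category = furniture: apparel == furniture is false
  damaged in transit: no → false
  item shows signs of use: yes → true
  return reason ∈ {other, unwanted}: other is in the set → true
  days since delivery < 231 days: 41 < 231 is true
Combine:
[1.1.1] true AND true = true
[1.1.2.2] true AND false = false
[1.1.2] true AND false = false
[1.1] true AND false = false
[1] NOT false = true
[2.1] false AND false AND false = false
[2.2.2.1] true OR true = true
[2.2.2] NOT true = false
[2.2] true AND false = false
[2] false AND false = false
[root] true → false = false
Overall: false → refused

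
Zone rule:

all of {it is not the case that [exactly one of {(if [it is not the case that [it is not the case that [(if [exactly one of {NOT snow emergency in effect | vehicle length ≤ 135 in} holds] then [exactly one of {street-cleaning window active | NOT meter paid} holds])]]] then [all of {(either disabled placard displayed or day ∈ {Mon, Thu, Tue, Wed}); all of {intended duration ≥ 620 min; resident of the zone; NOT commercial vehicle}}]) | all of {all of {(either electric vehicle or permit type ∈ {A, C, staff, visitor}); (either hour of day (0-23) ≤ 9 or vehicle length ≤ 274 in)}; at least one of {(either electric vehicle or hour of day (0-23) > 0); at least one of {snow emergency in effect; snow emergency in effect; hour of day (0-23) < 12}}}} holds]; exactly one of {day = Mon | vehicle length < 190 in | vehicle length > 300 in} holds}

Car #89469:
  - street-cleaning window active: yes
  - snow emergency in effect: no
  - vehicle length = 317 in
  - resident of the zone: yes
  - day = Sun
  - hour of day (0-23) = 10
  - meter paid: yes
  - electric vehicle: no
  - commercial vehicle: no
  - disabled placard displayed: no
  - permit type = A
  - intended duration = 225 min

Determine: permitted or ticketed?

Permitted

Atomic conditions:
  NOT snow emergency in effect: no → true
  vehicle length ≤ 135 in: 317 ≤ 135 is false
  street-cleaning window active: yes → true
  NOT meter paid: yes → false
  disabled placard displayed: no → false
  day ∈ {Mon, Thu, Tue, Wed}: Sun is not in the set → false
  intended duration ≥ 620 min: 225 ≥ 620 is false
  resident of the zone: yes → true
  NOT commercial vehicle: no → true
  electric vehicle: no → false
  permit type ∈ {A, C, staff, visitor}: A is in the set → true
  hour of day (0-23) ≤ 9: 10 ≤ 9 is false
  vehicle length ≤ 274 in: 317 ≤ 274 is false
  hour of day (0-23) > 0: 10 > 0 is true
  snow emergency in effect: no → false
  hour of day (0-23) < 12: 10 < 12 is true
  day = Mon: Sun == Mon is false
  vehicle length < 190 in: 317 < 190 is false
  vehicle length > 300 in: 317 > 300 is true
Combine:
[1.1.1.1.1.1.1] exactly-one(true, false) = true
[1.1.1.1.1.1.2] exactly-one(true, false) = true
[1.1.1.1.1.1] true → true = true
[1.1.1.1.1] NOT true = false
[1.1.1.1] NOT false = true
[1.1.1.2.1] false OR false = false
[1.1.1.2.2] false AND true AND true = false
[1.1.1.2] false AND false = false
[1.1.1] true → false = false
[1.1.2.1.1] false OR true = true
[1.1.2.1.2] false OR false = false
[1.1.2.1] true AND false = false
[1.1.2.2.1] false OR true = true
[1.1.2.2.2] false OR false OR true = true
[1.1.2.2] true OR true = true
[1.1.2] false AND true = false
[1.1] exactly-one(false, false) = false
[1] NOT false = true
[2] exactly-one(false, false, true) = true
[root] true AND true = true
Overall: true → permitted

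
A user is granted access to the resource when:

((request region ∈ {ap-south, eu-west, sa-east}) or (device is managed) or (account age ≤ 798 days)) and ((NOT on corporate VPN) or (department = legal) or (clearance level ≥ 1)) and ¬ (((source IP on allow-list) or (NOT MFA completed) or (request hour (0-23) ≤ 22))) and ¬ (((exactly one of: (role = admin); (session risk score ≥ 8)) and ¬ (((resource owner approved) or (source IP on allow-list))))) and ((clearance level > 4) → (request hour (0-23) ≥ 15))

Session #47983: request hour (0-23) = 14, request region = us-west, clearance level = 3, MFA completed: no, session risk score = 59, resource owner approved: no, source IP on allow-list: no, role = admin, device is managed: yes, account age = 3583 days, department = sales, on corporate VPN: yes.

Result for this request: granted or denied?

Denied

Atomic conditions:
  request region ∈ {ap-south, eu-west, sa-east}: us-west is not in the set → false
  device is managed: yes → true
  account age ≤ 798 days: 3583 ≤ 798 is false
  NOT on corporate VPN: yes → false
  department = legal: sales == legal is false
  clearance level ≥ 1: 3 ≥ 1 is true
  source IP on allow-list: no → false
  NOT MFA completed: no → true
  request hour (0-23) ≤ 22: 14 ≤ 22 is true
  role = admin: admin == admin is true
  session risk score ≥ 8: 59 ≥ 8 is true
  resource owner approved: no → false
  clearance level > 4: 3 > 4 is false
  request hour (0-23) ≥ 15: 14 ≥ 15 is false
Combine:
[1] false OR true OR false = true
[2] false OR false OR true = true
[3.1] false OR true OR true = true
[3] NOT true = false
[4.1.1] exactly-one(true, true) = false
[4.1.2.1] false OR false = false
[4.1.2] NOT false = true
[4.1] false AND true = false
[4] NOT false = true
[5] false → false (antecedent false ⇒ implication holds) = true
[root] true AND true AND false AND true AND true = false
Overall: false → denied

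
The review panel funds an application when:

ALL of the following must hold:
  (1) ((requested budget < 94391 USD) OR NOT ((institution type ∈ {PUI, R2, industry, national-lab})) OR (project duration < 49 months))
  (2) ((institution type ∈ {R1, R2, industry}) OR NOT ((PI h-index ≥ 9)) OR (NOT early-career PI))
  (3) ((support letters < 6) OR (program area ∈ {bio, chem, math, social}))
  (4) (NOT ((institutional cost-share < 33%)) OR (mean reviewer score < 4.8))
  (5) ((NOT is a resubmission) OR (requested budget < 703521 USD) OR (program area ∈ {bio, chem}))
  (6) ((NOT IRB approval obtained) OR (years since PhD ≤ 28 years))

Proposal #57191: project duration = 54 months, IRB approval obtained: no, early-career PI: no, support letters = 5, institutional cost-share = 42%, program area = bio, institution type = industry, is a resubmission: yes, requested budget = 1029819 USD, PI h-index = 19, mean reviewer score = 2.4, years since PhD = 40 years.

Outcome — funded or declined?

Atomic conditions:
  requested budget < 94391 USD: 1029819 < 94391 is false
  institution type ∈ {PUI, R2, industry, national-lab}: industry is in the set → true
  project duration < 49 months: 54 < 49 is false
  institution type ∈ {R1, R2, industry}: industry is in the set → true
  PI h-index ≥ 9: 19 ≥ 9 is true
  NOT early-career PI: no → true
  support letters < 6: 5 < 6 is true
  program area ∈ {bio, chem, math, social}: bio is in the set → true
  institutional cost-share < 33%: 42 < 33 is false
  mean reviewer score < 4.8: 2.4 < 4.8 is true
  NOT is a resubmission: yes → false
  requested budget < 703521 USD: 1029819 < 703521 is false
  program area ∈ {bio, chem}: bio is in the set → true
  NOT IRB approval obtained: no → true
  years since PhD ≤ 28 years: 40 ≤ 28 is false
Combine:
[1.2] NOT true = false
[1] false OR false OR false = false
[2.2] NOT true = false
[2] true OR false OR true = true
[3] true OR true = true
[4.1] NOT false = true
[4] true OR true = true
[5] false OR false OR true = true
[6] true OR false = true
[root] false AND true AND true AND true AND true AND true = false
Overall: false → declined

Declined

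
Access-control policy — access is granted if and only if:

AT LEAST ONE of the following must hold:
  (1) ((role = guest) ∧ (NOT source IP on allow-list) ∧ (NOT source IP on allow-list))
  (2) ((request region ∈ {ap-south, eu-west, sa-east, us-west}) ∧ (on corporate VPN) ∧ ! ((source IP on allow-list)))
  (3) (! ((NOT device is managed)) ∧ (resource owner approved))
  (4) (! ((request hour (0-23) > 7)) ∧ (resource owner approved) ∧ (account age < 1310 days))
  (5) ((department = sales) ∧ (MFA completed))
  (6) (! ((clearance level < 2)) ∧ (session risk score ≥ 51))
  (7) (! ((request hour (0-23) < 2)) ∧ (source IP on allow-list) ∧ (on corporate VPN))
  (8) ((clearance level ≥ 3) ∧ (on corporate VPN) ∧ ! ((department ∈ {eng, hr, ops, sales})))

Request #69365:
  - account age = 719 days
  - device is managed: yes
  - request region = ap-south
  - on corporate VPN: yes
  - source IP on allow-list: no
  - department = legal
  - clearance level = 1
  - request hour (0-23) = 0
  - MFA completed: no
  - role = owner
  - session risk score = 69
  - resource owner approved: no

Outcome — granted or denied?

Atomic conditions:
  role = guest: owner == guest is false
  NOT source IP on allow-list: no → true
  request region ∈ {ap-south, eu-west, sa-east, us-west}: ap-south is in the set → true
  on corporate VPN: yes → true
  source IP on allow-list: no → false
  NOT device is managed: yes → false
  resource owner approved: no → false
  request hour (0-23) > 7: 0 > 7 is false
  account age < 1310 days: 719 < 1310 is true
  department = sales: legal == sales is false
  MFA completed: no → false
  clearance level < 2: 1 < 2 is true
  session risk score ≥ 51: 69 ≥ 51 is true
  request hour (0-23) < 2: 0 < 2 is true
  clearance level ≥ 3: 1 ≥ 3 is false
  department ∈ {eng, hr, ops, sales}: legal is not in the set → false
Combine:
[1] false AND true AND true = false
[2.3] NOT false = true
[2] true AND true AND true = true
[3.1] NOT false = true
[3] true AND false = false
[4.1] NOT false = true
[4] true AND false AND true = false
[5] false AND false = false
[6.1] NOT true = false
[6] false AND true = false
[7.1] NOT true = false
[7] false AND false AND true = false
[8.3] NOT false = true
[8] false AND true AND true = false
[root] false OR true OR false OR false OR false OR false OR false OR false = true
Overall: true → granted

Granted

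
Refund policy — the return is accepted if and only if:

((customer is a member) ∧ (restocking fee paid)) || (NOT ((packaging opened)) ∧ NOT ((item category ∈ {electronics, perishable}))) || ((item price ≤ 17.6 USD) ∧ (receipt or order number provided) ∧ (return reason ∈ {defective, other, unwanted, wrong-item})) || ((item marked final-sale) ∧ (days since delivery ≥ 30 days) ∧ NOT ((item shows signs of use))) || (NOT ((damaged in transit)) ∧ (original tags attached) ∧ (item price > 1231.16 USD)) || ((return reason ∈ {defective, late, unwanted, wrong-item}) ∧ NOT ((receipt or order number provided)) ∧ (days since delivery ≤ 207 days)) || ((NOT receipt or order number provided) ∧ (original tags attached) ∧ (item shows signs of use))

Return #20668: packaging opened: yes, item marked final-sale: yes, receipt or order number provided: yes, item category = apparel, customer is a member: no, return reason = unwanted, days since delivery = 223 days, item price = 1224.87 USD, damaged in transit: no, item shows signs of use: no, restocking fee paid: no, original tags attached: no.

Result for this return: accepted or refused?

Atomic conditions:
  customer is a member: no → false
  restocking fee paid: no → false
  packaging opened: yes → true
  item category ∈ {electronics, perishable}: apparel is not in the set → false
  item price ≤ 17.6 USD: 1224.87 ≤ 17.6 is false
  receipt or order number provided: yes → true
  return reason ∈ {defective, other, unwanted, wrong-item}: unwanted is in the set → true
  item marked final-sale: yes → true
  days since delivery ≥ 30 days: 223 ≥ 30 is true
  item shows signs of use: no → false
  damaged in transit: no → false
  original tags attached: no → false
  item price > 1231.16 USD: 1224.87 > 1231.16 is false
  return reason ∈ {defective, late, unwanted, wrong-item}: unwanted is in the set → true
  days since delivery ≤ 207 days: 223 ≤ 207 is false
  NOT receipt or order number provided: yes → false
Combine:
[1] false AND false = false
[2.1] NOT true = false
[2.2] NOT false = true
[2] false AND true = false
[3] false AND true AND true = false
[4.3] NOT false = true
[4] true AND true AND true = true
[5.1] NOT false = true
[5] true AND false AND false = false
[6.2] NOT true = false
[6] true AND false AND false = false
[7] false AND false AND false = false
[root] false OR false OR false OR true OR false OR false OR false = true
Overall: true → accepted

Accepted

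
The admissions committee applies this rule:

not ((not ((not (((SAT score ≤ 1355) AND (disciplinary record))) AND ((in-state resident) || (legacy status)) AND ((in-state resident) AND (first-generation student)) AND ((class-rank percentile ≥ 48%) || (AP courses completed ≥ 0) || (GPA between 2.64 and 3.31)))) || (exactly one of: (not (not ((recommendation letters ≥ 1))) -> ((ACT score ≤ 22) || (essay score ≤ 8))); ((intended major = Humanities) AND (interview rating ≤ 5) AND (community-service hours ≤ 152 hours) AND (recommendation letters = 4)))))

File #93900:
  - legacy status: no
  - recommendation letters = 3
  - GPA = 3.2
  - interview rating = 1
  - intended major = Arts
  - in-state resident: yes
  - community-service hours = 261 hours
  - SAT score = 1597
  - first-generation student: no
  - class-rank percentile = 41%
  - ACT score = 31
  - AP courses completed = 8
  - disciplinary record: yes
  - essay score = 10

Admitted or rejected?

Atomic conditions:
  SAT score ≤ 1355: 1597 ≤ 1355 is false
  disciplinary record: yes → true
  in-state resident: yes → true
  legacy status: no → false
  first-generation student: no → false
  class-rank percentile ≥ 48%: 41 ≥ 48 is false
  AP courses completed ≥ 0: 8 ≥ 0 is true
  GPA between 2.64 and 3.31: 3.2 in [2.64, 3.31] is true
  recommendation letters ≥ 1: 3 ≥ 1 is true
  ACT score ≤ 22: 31 ≤ 22 is false
  essay score ≤ 8: 10 ≤ 8 is false
  intended major = Humanities: Arts == Humanities is false
  interview rating ≤ 5: 1 ≤ 5 is true
  community-service hours ≤ 152 hours: 261 ≤ 152 is false
  recommendation letters = 4: 3 == 4 is false
Combine:
[1.1.1.1.1] false AND true = false
[1.1.1.1] NOT false = true
[1.1.1.2] true OR false = true
[1.1.1.3] true AND false = false
[1.1.1.4] false OR true OR true = true
[1.1.1] true AND true AND false AND true = false
[1.1] NOT false = true
[1.2.1.1.1] NOT true = false
[1.2.1.1] NOT false = true
[1.2.1.2] false OR false = false
[1.2.1] true → false = false
[1.2.2] false AND true AND false AND false = false
[1.2] exactly-one(false, false) = false
[1] true OR false = true
[root] NOT true = false
Overall: false → rejected

Rejected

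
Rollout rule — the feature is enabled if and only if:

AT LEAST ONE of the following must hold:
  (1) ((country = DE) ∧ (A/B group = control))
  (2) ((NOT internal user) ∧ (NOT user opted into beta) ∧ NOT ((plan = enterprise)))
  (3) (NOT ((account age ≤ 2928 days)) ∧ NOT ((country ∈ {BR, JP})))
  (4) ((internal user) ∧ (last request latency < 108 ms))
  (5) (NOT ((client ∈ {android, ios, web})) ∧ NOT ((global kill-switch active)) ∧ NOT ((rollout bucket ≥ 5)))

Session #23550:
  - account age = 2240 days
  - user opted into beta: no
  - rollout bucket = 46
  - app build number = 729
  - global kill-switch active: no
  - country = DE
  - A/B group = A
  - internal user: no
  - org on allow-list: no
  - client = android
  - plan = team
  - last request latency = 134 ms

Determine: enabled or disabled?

Atomic conditions:
  country = DE: DE == DE is true
  A/B group = control: A == control is false
  NOT internal user: no → true
  NOT user opted into beta: no → true
  plan = enterprise: team == enterprise is false
  account age ≤ 2928 days: 2240 ≤ 2928 is true
  country ∈ {BR, JP}: DE is not in the set → false
  internal user: no → false
  last request latency < 108 ms: 134 < 108 is false
  client ∈ {android, ios, web}: android is in the set → true
  global kill-switch active: no → false
  rollout bucket ≥ 5: 46 ≥ 5 is true
Combine:
[1] true AND false = false
[2.3] NOT false = true
[2] true AND true AND true = true
[3.1] NOT true = false
[3.2] NOT false = true
[3] false AND true = false
[4] false AND false = false
[5.1] NOT true = false
[5.2] NOT false = true
[5.3] NOT true = false
[5] false AND true AND false = false
[root] false OR true OR false OR false OR false = true
Overall: true → enabled

Enabled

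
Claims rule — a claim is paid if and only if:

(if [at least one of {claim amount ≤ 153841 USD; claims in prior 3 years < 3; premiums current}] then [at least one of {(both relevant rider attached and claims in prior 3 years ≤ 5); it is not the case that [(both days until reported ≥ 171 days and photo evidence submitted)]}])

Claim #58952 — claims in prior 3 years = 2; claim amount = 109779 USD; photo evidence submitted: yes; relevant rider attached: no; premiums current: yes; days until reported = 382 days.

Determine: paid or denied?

Denied

Atomic conditions:
  claim amount ≤ 153841 USD: 109779 ≤ 153841 is true
  claims in prior 3 years < 3: 2 < 3 is true
  premiums current: yes → true
  relevant rider attached: no → false
  claims in prior 3 years ≤ 5: 2 ≤ 5 is true
  days until reported ≥ 171 days: 382 ≥ 171 is true
  photo evidence submitted: yes → true
Combine:
[1] true OR true OR true = true
[2.1] false AND true = false
[2.2.1] true AND true = true
[2.2] NOT true = false
[2] false OR false = false
[root] true → false = false
Overall: false → denied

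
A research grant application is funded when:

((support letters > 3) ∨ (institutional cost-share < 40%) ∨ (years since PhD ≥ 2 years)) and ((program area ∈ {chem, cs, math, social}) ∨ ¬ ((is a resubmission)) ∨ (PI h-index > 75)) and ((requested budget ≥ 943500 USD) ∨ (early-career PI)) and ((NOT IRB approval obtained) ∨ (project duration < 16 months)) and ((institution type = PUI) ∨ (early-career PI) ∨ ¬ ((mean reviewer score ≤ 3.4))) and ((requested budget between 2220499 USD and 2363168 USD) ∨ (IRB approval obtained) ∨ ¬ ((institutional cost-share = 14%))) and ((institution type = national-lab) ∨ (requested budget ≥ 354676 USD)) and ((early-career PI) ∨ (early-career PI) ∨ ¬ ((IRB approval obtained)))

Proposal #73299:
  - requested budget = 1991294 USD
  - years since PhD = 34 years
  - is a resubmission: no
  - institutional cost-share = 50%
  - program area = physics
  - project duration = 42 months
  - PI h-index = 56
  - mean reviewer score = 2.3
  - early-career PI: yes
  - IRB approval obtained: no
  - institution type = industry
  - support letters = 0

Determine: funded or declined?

Funded

Atomic conditions:
  support letters > 3: 0 > 3 is false
  institutional cost-share < 40%: 50 < 40 is false
  years since PhD ≥ 2 years: 34 ≥ 2 is true
  program area ∈ {chem, cs, math, social}: physics is not in the set → false
  is a resubmission: no → false
  PI h-index > 75: 56 > 75 is false
  requested budget ≥ 943500 USD: 1991294 ≥ 943500 is true
  early-career PI: yes → true
  NOT IRB approval obtained: no → true
  project duration < 16 months: 42 < 16 is false
  institution type = PUI: industry == PUI is false
  mean reviewer score ≤ 3.4: 2.3 ≤ 3.4 is true
  requested budget between 2220499 USD and 2363168 USD: 1991294 in [2220499, 2363168] is false
  IRB approval obtained: no → false
  institutional cost-share = 14%: 50 == 14 is false
  institution type = national-lab: industry == national-lab is false
  requested budget ≥ 354676 USD: 1991294 ≥ 354676 is true
Combine:
[1] false OR false OR true = true
[2.2] NOT false = true
[2] false OR true OR false = true
[3] true OR true = true
[4] true OR false = true
[5.3] NOT true = false
[5] false OR true OR false = true
[6.3] NOT false = true
[6] false OR false OR true = true
[7] false OR true = true
[8.3] NOT false = true
[8] true OR true OR true = true
[root] true AND true AND true AND true AND true AND true AND true AND true = true
Overall: true → funded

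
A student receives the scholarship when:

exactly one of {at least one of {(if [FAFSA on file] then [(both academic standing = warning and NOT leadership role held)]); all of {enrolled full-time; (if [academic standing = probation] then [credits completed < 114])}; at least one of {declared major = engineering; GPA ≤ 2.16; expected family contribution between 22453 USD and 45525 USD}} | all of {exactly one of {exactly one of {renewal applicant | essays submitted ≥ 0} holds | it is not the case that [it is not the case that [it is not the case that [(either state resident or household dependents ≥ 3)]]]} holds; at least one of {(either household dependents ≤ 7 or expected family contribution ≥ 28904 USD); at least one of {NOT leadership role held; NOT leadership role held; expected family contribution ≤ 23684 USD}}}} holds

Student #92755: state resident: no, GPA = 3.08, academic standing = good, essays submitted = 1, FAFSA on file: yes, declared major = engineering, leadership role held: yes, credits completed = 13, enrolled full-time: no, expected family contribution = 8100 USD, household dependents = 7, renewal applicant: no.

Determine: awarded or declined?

Atomic conditions:
  FAFSA on file: yes → true
  academic standing = warning: good == warning is false
  NOT leadership role held: yes → false
  enrolled full-time: no → false
  academic standing = probation: good == probation is false
  credits completed < 114: 13 < 114 is true
  declared major = engineering: engineering == engineering is true
  GPA ≤ 2.16: 3.08 ≤ 2.16 is false
  expected family contribution between 22453 USD and 45525 USD: 8100 in [22453, 45525] is false
  renewal applicant: no → false
  essays submitted ≥ 0: 1 ≥ 0 is true
  state resident: no → false
  household dependents ≥ 3: 7 ≥ 3 is true
  household dependents ≤ 7: 7 ≤ 7 is true
  expected family contribution ≥ 28904 USD: 8100 ≥ 28904 is false
  expected family contribution ≤ 23684 USD: 8100 ≤ 23684 is true
Combine:
[1.1.2] false AND false = false
[1.1] true → false = false
[1.2.2] false → true (antecedent false ⇒ implication holds) = true
[1.2] false AND true = false
[1.3] true OR false OR false = true
[1] false OR false OR true = true
[2.1.1] exactly-one(false, true) = true
[2.1.2.1.1.1] false OR true = true
[2.1.2.1.1] NOT true = false
[2.1.2.1] NOT false = true
[2.1.2] NOT true = false
[2.1] exactly-one(true, false) = true
[2.2.1] true OR false = true
[2.2.2] false OR false OR true = true
[2.2] true OR true = true
[2] true AND true = true
[root] exactly-one(true, true) = false
Overall: false → declined

Declined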